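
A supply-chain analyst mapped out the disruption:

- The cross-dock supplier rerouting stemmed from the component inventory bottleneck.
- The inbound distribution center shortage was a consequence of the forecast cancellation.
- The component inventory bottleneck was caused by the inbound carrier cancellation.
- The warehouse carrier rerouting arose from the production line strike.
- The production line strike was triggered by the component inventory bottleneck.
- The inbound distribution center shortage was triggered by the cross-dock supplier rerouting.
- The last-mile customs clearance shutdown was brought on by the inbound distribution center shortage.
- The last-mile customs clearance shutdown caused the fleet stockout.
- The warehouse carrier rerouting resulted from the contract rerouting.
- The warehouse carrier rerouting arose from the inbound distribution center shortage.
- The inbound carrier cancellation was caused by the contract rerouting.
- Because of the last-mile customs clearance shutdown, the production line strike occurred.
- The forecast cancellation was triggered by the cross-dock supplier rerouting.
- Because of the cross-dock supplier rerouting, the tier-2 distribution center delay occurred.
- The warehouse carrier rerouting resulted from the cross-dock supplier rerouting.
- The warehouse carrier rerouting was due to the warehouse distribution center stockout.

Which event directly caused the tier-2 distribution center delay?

the cross-dock supplier rerouting

Upstream contributors include the contract rerouting, the inbound carrier cancellation, the component inventory bottleneck, but only the cross-dock supplier rerouting feeds directly into the tier-2 distribution center delay.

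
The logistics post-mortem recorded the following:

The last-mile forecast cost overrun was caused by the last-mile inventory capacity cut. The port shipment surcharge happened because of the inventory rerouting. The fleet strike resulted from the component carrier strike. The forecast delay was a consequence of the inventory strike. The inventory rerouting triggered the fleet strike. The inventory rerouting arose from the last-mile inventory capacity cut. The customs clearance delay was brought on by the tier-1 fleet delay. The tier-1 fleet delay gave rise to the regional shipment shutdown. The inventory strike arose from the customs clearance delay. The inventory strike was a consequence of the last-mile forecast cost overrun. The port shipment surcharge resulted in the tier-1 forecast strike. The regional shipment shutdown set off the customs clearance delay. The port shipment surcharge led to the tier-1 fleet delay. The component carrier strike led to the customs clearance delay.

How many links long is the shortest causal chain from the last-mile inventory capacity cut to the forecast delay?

3

Shortest chain: the last-mile inventory capacity cut → the last-mile forecast cost overrun → the inventory strike → the forecast delay.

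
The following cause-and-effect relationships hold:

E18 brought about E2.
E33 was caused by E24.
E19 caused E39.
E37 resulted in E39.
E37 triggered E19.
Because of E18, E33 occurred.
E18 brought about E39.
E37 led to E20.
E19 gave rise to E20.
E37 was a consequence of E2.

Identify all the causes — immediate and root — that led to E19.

Immediate cause of E19: E37.
Further upstream: E18, E2.

E18, E2, E37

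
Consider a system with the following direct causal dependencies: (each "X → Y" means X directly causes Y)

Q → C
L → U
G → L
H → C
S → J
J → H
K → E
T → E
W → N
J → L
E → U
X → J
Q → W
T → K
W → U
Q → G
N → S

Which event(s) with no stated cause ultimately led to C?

Tracing upstream from C: C ← H ← J ← X.
A separate upstream branch: C ← Q.
Each of those chain origins has no stated cause.

Q, X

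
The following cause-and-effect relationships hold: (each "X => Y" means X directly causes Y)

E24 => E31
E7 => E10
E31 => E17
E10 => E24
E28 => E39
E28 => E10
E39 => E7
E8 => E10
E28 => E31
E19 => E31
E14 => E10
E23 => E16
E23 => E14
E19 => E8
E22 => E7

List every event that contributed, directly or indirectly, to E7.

E22, E28, E39

Immediate causes of E7: E22, E39.
Further upstream: E28.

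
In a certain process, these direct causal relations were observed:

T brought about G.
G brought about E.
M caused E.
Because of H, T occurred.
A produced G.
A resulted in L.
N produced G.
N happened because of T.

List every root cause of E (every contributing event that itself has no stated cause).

Tracing upstream from E: E ← G ← A.
A separate upstream branch: E ← G ← T ← H.
A separate upstream branch: E ← M.
Each of those chain origins has no stated cause.

A, H, M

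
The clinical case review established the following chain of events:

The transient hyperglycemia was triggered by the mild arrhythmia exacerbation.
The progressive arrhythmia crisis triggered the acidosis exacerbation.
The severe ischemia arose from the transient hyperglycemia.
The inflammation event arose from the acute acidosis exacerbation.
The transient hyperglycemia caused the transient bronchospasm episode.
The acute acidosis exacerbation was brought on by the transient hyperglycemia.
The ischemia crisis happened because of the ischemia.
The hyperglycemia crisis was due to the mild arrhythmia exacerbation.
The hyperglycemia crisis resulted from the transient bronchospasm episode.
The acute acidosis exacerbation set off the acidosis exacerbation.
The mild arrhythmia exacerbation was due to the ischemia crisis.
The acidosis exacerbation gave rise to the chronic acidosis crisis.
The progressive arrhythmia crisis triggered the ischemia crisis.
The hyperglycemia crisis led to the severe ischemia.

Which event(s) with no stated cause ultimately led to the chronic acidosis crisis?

the ischemia, the progressive arrhythmia crisis

Tracing upstream from the chronic acidosis crisis: the chronic acidosis crisis ← the acidosis exacerbation ← the progressive arrhythmia crisis.
A separate upstream branch: the chronic acidosis crisis ← the acidosis exacerbation ← the acute acidosis exacerbation ← the transient hyperglycemia ← the mild arrhythmia exacerbation ← the ischemia crisis ← the ischemia.
Each of those chain origins has no stated cause.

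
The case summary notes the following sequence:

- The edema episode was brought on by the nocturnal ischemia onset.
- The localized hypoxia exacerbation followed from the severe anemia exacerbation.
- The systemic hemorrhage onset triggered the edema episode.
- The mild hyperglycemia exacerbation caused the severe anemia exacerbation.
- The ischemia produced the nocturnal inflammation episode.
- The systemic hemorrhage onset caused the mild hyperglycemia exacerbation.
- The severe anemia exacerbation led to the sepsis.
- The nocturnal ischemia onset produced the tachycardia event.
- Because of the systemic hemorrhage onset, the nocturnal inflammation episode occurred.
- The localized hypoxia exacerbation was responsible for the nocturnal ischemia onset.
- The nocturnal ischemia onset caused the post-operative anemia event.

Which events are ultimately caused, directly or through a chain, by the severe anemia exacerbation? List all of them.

the edema episode, the localized hypoxia exacerbation, the nocturnal ischemia onset, the post-operative anemia event, the sepsis, the tachycardia event

Direct effects: the localized hypoxia exacerbation, the sepsis.
2 steps out: the nocturnal ischemia onset.
3 steps out: the post-operative anemia event, the edema episode, the tachycardia event.
Not reachable from it: the systemic hemorrhage onset, the mild hyperglycemia exacerbation, the nocturnal inflammation episode, the ischemia.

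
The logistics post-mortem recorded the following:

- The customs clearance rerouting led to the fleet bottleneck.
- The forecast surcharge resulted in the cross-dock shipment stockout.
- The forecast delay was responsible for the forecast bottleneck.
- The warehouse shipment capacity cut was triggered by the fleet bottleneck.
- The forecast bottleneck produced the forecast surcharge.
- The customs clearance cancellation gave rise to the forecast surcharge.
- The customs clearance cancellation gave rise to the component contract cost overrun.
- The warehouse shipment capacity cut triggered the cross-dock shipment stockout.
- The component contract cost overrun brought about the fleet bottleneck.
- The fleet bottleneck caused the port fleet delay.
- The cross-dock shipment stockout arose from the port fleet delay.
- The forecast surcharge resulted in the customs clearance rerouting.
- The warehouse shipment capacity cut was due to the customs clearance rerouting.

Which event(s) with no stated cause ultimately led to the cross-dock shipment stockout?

Tracing upstream from the cross-dock shipment stockout: the cross-dock shipment stockout ← the forecast surcharge ← the customs clearance cancellation.
A separate upstream branch: the cross-dock shipment stockout ← the forecast surcharge ← the forecast bottleneck ← the forecast delay.
Each of those chain origins has no stated cause.

the customs clearance cancellation, the forecast delay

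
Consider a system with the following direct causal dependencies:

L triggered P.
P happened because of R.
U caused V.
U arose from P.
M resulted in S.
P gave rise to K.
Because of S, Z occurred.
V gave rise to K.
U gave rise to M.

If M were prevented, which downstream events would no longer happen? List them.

S, Z

Downstream of M: S, Z.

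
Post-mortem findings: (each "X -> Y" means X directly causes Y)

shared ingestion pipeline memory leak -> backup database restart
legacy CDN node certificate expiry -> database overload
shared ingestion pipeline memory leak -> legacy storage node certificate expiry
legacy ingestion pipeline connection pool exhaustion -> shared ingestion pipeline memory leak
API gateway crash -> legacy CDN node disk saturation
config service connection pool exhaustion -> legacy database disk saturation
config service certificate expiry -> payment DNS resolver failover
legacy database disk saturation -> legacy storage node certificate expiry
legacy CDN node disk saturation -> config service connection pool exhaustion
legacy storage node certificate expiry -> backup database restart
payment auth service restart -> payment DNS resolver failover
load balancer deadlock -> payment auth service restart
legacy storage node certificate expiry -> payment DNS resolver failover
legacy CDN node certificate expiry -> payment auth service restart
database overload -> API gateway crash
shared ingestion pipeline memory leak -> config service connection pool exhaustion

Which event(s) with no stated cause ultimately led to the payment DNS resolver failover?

Tracing upstream from the payment DNS resolver failover: the payment DNS resolver failover ← the payment auth service restart ← the legacy CDN node certificate expiry.
A separate upstream branch: the payment DNS resolver failover ← the config service certificate expiry.
A separate upstream branch: the payment DNS resolver failover ← the legacy storage node certificate expiry ← the shared ingestion pipeline memory leak ← the legacy ingestion pipeline connection pool exhaustion.
A separate upstream branch: the payment DNS resolver failover ← the payment auth service restart ← the load balancer deadlock.
Each of those chain origins has no stated cause.

the config service certificate expiry, the legacy CDN node certificate expiry, the legacy ingestion pipeline connection pool exhaustion, the load balancer deadlock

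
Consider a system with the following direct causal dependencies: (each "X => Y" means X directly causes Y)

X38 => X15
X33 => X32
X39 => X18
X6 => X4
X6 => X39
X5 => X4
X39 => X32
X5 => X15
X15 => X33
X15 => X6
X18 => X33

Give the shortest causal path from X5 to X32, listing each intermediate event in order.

X5 → X15
X15 → X33
X33 → X32
Length: 3 steps.

X5 → X15 → X33 → X32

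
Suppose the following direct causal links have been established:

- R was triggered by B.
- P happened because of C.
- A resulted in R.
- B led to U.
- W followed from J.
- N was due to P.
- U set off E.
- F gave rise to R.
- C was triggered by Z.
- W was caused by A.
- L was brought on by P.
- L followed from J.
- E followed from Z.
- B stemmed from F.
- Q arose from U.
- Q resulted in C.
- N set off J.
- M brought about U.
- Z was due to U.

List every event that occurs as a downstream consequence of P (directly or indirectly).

Direct effects: N, L.
2 steps out: J.
3 steps out: W.
Not reachable from it: F, B, A, M, U, Z, Q, C, E, R.

J, L, N, W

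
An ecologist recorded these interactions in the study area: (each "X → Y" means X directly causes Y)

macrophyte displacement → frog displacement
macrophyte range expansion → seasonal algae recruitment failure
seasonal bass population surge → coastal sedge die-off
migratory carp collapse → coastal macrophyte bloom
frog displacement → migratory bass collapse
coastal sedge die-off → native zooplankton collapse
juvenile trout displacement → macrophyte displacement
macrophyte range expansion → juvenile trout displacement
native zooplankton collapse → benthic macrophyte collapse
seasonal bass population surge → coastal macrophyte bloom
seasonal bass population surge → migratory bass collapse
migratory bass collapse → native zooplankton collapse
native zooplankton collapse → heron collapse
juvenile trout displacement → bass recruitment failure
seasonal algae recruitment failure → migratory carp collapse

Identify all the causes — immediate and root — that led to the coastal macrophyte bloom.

the macrophyte range expansion, the migratory carp collapse, the seasonal algae recruitment failure, the seasonal bass population surge

Immediate causes of the coastal macrophyte bloom: the seasonal bass population surge, the migratory carp collapse.
Further upstream: the macrophyte range expansion, the seasonal algae recruitment failure.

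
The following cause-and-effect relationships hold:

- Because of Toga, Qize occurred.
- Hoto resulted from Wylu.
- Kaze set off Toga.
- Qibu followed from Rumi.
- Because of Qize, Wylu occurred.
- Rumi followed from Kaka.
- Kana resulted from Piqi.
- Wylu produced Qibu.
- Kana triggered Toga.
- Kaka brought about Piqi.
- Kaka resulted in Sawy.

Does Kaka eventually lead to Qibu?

Yes

There is a causal chain: Kaka → Rumi → Qibu.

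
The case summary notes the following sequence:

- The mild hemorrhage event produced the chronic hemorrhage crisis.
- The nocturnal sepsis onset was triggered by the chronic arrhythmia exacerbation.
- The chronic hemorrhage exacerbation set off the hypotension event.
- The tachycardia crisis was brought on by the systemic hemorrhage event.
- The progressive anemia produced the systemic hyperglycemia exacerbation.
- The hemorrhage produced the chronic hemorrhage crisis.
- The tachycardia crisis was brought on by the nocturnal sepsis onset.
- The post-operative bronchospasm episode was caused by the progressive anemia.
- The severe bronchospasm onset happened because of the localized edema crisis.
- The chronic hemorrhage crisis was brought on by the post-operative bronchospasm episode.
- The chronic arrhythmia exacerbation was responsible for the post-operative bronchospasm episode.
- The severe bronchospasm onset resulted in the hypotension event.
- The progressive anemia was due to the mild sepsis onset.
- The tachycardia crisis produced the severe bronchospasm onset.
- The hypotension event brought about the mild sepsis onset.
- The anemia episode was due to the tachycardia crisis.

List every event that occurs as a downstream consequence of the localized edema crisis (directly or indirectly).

the chronic hemorrhage crisis, the hypotension event, the mild sepsis onset, the post-operative bronchospasm episode, the progressive anemia, the severe bronchospasm onset, the systemic hyperglycemia exacerbation

Direct effects: the severe bronchospasm onset.
2 steps out: the hypotension event.
3 steps out: the mild sepsis onset.
4 steps out: the progressive anemia.
5 steps out: the post-operative bronchospasm episode, the systemic hyperglycemia exacerbation.
6 steps out: the chronic hemorrhage crisis.
Not reachable from it: the chronic arrhythmia exacerbation, the mild hemorrhage event, the nocturnal sepsis onset, the systemic hemorrhage event, the tachycardia crisis, the chronic hemorrhage exacerbation, the anemia episode, the hemorrhage.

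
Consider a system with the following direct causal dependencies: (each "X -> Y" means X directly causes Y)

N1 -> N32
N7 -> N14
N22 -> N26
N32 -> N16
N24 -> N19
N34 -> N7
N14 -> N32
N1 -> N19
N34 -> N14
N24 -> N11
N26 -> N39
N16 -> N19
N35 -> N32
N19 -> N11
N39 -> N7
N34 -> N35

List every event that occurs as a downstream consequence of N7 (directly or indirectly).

N11, N14, N16, N19, N32

Direct effects: N14.
2 steps out: N32.
3 steps out: N16.
4 steps out: N19.
5 steps out: N11.
Not reachable from it: N34, N22, N35, N26, N39, N1, N24.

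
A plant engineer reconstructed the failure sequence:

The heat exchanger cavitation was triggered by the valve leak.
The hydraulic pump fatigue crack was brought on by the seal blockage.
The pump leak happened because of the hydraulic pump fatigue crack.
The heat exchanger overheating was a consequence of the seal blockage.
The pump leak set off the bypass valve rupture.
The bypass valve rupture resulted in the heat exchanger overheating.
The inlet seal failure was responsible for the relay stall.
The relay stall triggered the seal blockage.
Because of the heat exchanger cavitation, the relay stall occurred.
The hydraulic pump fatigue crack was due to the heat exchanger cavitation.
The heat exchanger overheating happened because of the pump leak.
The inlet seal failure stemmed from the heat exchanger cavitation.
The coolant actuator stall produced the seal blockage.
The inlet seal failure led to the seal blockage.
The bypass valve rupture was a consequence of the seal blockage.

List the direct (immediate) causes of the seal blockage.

the coolant actuator stall, the inlet seal failure, the relay stall

Upstream contributors include the valve leak, the heat exchanger cavitation, but only the coolant actuator stall, the inlet seal failure, the relay stall feed directly into the seal blockage.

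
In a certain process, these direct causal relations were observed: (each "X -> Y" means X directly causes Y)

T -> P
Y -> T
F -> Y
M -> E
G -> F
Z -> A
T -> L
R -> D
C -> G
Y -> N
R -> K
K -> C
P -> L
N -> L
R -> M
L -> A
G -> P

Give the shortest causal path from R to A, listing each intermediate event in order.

R → K → C → G → P → L → A

R → K
K → C
C → G
G → P
P → L
L → A
Length: 6 steps.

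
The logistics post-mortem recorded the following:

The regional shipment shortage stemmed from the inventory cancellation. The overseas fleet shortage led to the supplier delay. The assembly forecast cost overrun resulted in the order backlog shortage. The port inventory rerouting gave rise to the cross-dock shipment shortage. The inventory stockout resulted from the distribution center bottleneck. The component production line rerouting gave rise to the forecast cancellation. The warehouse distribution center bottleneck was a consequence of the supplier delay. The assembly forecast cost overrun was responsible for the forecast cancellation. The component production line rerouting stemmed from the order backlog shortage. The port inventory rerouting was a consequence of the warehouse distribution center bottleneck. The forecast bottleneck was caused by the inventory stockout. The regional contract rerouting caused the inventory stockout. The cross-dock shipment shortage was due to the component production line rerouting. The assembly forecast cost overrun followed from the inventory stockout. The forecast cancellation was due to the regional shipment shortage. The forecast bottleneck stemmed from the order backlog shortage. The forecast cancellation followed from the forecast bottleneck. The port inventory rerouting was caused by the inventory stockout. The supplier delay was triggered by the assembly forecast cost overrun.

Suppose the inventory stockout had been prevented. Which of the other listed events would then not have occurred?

Downstream of the inventory stockout: the assembly forecast cost overrun, the supplier delay, the warehouse distribution center bottleneck, the port inventory rerouting, the order backlog shortage, the component production line rerouting, the cross-dock shipment shortage, the forecast bottleneck, the forecast cancellation.
Of those, still caused via another path: the supplier delay, the warehouse distribution center bottleneck, the port inventory rerouting, the cross-dock shipment shortage, the forecast cancellation.
The remainder have no surviving cause.

the assembly forecast cost overrun, the component production line rerouting, the forecast bottleneck, the order backlog shortage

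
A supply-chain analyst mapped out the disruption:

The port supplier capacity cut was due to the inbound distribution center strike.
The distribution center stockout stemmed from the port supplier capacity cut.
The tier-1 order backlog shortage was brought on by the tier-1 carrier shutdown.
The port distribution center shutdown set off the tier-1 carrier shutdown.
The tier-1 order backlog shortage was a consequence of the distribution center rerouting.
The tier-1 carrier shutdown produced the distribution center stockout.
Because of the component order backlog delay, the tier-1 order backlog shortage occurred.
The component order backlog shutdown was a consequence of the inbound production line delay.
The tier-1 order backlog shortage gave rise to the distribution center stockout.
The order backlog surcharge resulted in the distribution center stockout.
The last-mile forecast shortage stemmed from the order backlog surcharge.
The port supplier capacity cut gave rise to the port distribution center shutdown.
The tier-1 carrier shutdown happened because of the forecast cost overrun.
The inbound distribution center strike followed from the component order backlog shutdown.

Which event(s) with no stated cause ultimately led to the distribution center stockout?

the component order backlog delay, the distribution center rerouting, the forecast cost overrun, the inbound production line delay, the order backlog surcharge

Tracing upstream from the distribution center stockout: the distribution center stockout ← the port supplier capacity cut ← the inbound distribution center strike ← the component order backlog shutdown ← the inbound production line delay.
A separate upstream branch: the distribution center stockout ← the tier-1 order backlog shortage ← the distribution center rerouting.
A separate upstream branch: the distribution center stockout ← the tier-1 carrier shutdown ← the forecast cost overrun.
A separate upstream branch: the distribution center stockout ← the order backlog surcharge.
A separate upstream branch: the distribution center stockout ← the tier-1 order backlog shortage ← the component order backlog delay.
Each of those chain origins has no stated cause.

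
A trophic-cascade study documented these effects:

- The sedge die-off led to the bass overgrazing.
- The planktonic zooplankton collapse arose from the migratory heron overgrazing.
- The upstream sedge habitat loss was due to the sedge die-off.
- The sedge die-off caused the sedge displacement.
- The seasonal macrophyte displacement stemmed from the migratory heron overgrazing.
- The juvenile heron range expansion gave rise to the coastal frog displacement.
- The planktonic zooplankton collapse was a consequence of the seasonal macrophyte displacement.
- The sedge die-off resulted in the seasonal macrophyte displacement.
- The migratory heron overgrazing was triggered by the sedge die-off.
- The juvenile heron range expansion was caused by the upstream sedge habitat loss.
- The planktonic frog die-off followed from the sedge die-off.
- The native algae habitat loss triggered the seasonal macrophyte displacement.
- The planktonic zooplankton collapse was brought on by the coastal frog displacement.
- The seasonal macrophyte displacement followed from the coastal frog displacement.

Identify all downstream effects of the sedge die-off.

Direct effects: the upstream sedge habitat loss, the planktonic frog die-off, the migratory heron overgrazing, the sedge displacement, the bass overgrazing, the seasonal macrophyte displacement.
2 steps out: the juvenile heron range expansion, the planktonic zooplankton collapse.
3 steps out: the coastal frog displacement.
Not reachable from it: the native algae habitat loss.

the bass overgrazing, the coastal frog displacement, the juvenile heron range expansion, the migratory heron overgrazing, the planktonic frog die-off, the planktonic zooplankton collapse, the seasonal macrophyte displacement, the sedge displacement, the upstream sedge habitat loss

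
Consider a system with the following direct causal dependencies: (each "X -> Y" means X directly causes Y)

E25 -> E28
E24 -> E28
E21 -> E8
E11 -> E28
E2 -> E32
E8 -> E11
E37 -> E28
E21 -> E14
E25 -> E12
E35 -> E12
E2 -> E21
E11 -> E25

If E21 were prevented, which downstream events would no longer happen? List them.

Downstream of E21: E8, E11, E14, E25, E12, E28.
Of those, still caused via another path: E12, E28.
The remainder have no surviving cause.

E11, E14, E25, E8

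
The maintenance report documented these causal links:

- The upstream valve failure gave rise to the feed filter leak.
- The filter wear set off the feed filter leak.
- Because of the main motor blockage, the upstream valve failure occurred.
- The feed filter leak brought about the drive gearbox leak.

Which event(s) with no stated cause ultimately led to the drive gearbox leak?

Tracing upstream from the drive gearbox leak: the drive gearbox leak ← the feed filter leak ← the upstream valve failure ← the main motor blockage.
A separate upstream branch: the drive gearbox leak ← the feed filter leak ← the filter wear.
Each of those chain origins has no stated cause.

the filter wear, the main motor blockage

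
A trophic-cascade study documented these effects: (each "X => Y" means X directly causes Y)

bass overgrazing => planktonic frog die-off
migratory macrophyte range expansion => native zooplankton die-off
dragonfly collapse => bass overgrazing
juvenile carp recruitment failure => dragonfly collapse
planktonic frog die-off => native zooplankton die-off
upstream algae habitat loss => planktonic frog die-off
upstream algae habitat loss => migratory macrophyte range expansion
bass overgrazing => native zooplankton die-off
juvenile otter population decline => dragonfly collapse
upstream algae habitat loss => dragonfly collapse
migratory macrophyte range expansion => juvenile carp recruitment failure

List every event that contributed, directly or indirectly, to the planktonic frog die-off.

the bass overgrazing, the dragonfly collapse, the juvenile carp recruitment failure, the juvenile otter population decline, the migratory macrophyte range expansion, the upstream algae habitat loss

Immediate causes of the planktonic frog die-off: the upstream algae habitat loss, the bass overgrazing.
Further upstream: the migratory macrophyte range expansion, the juvenile carp recruitment failure, the dragonfly collapse, the juvenile otter population decline.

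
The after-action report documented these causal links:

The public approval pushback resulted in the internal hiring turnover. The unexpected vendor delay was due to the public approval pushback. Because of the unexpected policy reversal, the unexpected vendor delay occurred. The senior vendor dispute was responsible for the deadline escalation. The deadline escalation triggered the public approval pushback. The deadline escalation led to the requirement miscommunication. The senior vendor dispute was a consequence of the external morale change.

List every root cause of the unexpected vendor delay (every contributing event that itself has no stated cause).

the external morale change, the unexpected policy reversal

Tracing upstream from the unexpected vendor delay: the unexpected vendor delay ← the public approval pushback ← the deadline escalation ← the senior vendor dispute ← the external morale change.
A separate upstream branch: the unexpected vendor delay ← the unexpected policy reversal.
Each of those chain origins has no stated cause.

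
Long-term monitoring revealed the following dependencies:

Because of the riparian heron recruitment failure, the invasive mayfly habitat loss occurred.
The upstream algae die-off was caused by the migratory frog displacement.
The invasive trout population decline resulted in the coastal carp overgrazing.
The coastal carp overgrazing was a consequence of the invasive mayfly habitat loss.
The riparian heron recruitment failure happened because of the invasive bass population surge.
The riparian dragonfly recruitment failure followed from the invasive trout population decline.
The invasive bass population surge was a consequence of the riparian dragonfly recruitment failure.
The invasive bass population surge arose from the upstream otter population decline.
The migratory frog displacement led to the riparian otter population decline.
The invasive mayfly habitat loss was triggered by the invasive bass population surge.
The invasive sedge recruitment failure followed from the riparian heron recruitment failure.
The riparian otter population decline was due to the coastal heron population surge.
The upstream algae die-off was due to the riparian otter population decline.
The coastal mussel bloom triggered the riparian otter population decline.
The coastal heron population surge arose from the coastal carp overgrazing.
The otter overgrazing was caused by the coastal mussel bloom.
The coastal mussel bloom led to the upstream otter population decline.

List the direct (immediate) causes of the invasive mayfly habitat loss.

Upstream contributors include the invasive trout population decline, the riparian dragonfly recruitment failure, the coastal mussel bloom, the upstream otter population decline, but only the invasive bass population surge, the riparian heron recruitment failure feed directly into the invasive mayfly habitat loss.

the invasive bass population surge, the riparian heron recruitment failure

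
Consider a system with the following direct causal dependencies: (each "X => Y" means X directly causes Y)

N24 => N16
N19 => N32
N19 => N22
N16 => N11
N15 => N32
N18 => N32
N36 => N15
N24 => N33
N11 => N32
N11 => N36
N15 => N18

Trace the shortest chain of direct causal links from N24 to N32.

N24 → N16 → N11 → N32

N24 → N16
N16 → N11
N11 → N32
Length: 3 steps.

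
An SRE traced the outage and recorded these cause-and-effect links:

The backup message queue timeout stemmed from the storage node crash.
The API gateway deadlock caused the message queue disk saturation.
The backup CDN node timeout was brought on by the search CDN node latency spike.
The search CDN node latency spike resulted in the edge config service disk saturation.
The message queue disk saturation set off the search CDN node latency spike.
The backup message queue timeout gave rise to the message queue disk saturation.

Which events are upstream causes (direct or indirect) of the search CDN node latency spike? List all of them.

Immediate cause of the search CDN node latency spike: the message queue disk saturation.
Further upstream: the storage node crash, the backup message queue timeout, the API gateway deadlock.

the API gateway deadlock, the backup message queue timeout, the message queue disk saturation, the storage node crash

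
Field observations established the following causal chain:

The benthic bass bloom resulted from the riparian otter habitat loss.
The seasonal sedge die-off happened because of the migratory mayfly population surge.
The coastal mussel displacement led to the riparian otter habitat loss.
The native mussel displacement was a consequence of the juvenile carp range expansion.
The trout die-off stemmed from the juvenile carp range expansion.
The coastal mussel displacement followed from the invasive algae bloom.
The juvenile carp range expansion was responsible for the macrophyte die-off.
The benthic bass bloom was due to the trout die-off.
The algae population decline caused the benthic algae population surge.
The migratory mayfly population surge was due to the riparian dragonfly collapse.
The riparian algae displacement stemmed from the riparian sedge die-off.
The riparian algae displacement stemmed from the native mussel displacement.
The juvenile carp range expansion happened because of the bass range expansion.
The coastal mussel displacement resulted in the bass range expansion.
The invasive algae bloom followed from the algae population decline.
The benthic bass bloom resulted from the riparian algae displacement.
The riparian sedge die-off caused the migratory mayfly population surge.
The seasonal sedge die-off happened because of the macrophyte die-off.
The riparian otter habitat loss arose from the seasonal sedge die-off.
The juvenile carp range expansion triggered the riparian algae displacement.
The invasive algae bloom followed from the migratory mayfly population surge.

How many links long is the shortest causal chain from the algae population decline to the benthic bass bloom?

Shortest chain: the algae population decline → the invasive algae bloom → the coastal mussel displacement → the riparian otter habitat loss → the benthic bass bloom.

4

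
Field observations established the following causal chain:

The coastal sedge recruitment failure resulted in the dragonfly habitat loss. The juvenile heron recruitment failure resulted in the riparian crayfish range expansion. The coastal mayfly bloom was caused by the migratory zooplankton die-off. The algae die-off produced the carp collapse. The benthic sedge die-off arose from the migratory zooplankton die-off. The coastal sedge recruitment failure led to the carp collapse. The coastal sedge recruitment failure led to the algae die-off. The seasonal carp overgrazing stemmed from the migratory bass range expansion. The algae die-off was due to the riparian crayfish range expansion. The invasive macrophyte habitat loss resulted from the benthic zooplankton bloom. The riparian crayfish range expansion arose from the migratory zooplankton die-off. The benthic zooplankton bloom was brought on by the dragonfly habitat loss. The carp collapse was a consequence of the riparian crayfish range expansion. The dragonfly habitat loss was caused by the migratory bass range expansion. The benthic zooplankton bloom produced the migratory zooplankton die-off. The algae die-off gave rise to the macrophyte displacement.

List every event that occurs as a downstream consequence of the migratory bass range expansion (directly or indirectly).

the algae die-off, the benthic sedge die-off, the benthic zooplankton bloom, the carp collapse, the coastal mayfly bloom, the dragonfly habitat loss, the invasive macrophyte habitat loss, the macrophyte displacement, the migratory zooplankton die-off, the riparian crayfish range expansion, the seasonal carp overgrazing

Direct effects: the dragonfly habitat loss, the seasonal carp overgrazing.
2 steps out: the benthic zooplankton bloom.
3 steps out: the migratory zooplankton die-off, the invasive macrophyte habitat loss.
4 steps out: the coastal mayfly bloom, the benthic sedge die-off, the riparian crayfish range expansion.
5 steps out: the algae die-off, the carp collapse.
6 steps out: the macrophyte displacement.
Not reachable from it: the coastal sedge recruitment failure, the juvenile heron recruitment failure.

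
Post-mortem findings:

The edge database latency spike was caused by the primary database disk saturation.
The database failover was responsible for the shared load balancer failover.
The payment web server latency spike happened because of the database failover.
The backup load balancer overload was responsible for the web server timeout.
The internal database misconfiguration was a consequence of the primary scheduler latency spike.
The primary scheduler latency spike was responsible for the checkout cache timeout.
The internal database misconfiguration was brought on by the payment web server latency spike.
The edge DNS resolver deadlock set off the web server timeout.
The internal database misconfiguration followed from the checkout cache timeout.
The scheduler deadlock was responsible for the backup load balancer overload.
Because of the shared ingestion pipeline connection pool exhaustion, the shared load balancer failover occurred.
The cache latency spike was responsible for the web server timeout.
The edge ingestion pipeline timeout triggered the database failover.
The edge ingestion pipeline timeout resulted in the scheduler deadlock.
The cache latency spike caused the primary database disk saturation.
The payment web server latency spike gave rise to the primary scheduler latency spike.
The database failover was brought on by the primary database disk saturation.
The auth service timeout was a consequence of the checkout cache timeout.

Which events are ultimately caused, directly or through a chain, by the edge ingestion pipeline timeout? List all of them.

Direct effects: the scheduler deadlock, the database failover.
2 steps out: the payment web server latency spike, the backup load balancer overload, the shared load balancer failover.
3 steps out: the primary scheduler latency spike, the web server timeout, the internal database misconfiguration.
4 steps out: the checkout cache timeout.
5 steps out: the auth service timeout.
Not reachable from it: the cache latency spike, the primary database disk saturation, the edge database latency spike, the edge DNS resolver deadlock, the shared ingestion pipeline connection pool exhaustion.

the auth service timeout, the backup load balancer overload, the checkout cache timeout, the database failover, the internal database misconfiguration, the payment web server latency spike, the primary scheduler latency spike, the scheduler deadlock, the shared load balancer failover, the web server timeout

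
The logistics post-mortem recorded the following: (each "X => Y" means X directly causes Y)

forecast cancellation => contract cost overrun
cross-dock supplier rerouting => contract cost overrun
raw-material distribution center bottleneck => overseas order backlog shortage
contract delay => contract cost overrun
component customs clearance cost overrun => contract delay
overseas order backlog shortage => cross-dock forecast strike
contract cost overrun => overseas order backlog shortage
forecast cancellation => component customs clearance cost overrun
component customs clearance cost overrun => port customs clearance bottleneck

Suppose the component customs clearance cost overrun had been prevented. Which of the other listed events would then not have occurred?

the contract delay, the port customs clearance bottleneck

Downstream of the component customs clearance cost overrun: the port customs clearance bottleneck, the contract delay, the contract cost overrun, the overseas order backlog shortage, the cross-dock forecast strike.
Of those, still caused via another path: the contract cost overrun, the overseas order backlog shortage, the cross-dock forecast strike.
The remainder have no surviving cause.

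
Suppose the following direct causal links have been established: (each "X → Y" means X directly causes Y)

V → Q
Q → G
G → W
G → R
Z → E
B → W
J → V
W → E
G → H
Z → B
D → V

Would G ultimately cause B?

No

G leads to W, R, E, H; B is not among them.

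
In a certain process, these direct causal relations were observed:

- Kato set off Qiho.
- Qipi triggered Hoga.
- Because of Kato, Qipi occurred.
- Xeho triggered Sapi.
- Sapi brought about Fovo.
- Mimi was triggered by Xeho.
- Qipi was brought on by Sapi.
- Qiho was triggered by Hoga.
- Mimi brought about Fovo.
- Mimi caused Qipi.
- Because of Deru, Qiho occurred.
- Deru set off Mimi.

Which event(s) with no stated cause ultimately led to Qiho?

Tracing upstream from Qiho: Qiho ← Hoga ← Qipi ← Sapi ← Xeho.
A separate upstream branch: Qiho ← Kato.
A separate upstream branch: Qiho ← Deru.
Each of those chain origins has no stated cause.

Deru, Kato, Xeho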